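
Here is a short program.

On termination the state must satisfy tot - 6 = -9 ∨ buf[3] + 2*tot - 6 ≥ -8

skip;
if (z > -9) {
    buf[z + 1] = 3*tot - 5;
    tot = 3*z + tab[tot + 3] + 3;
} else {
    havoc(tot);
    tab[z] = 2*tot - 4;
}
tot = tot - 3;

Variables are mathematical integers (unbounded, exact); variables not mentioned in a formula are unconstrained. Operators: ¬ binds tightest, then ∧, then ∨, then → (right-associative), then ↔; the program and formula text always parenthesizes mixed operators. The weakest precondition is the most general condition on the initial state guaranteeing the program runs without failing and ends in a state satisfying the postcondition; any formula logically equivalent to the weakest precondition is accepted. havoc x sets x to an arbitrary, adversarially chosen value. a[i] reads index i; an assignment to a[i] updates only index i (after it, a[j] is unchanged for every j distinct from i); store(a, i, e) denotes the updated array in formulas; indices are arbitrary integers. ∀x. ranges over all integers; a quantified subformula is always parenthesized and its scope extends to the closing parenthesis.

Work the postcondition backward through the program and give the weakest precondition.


Working backward. After the program, the postcondition tot - 6 = -9 ∨ buf[3] + 2*tot - 6 ≥ -8 must hold; in canonical form it is tot = -3 ∨ buf[3] + 2*tot ≥ -2.
Before tot := tot - 3: tot = 0 ∨ buf[3] + 2*tot ≥ 4
Then branch requires tab[tot + 3] + 3*z = -3 ∨ 2*tab[tot + 3] + store(buf, z + 1, 3*tot - 5)[3] + 6*z ≥ -2; else branch requires ∀tot_1. (tot_1 = 0 ∨ buf[3] + 2*tot_1 ≥ 4).
Before the if: (z > -9 → (tab[tot + 3] + 3*z = -3 ∨ 2*tab[tot + 3] + store(buf, z + 1, 3*tot - 5)[3] + 6*z ≥ -2)) ∧ ((¬(z > -9)) → (∀tot_1. (tot_1 = 0 ∨ buf[3] + 2*tot_1 ≥ 4)))
Before skip: (z > -9 → (tab[tot + 3] + 3*z = -3 ∨ 2*tab[tot + 3] + store(buf, z + 1, 3*tot - 5)[3] + 6*z ≥ -2)) ∧ ((¬(z > -9)) → (∀tot_1. (tot_1 = 0 ∨ buf[3] + 2*tot_1 ≥ 4)))
Answer: WP = (z > -9 → (tab[tot + 3] + 3*z = -3 ∨ 2*tab[tot + 3] + store(buf, z + 1, 3*tot - 5)[3] + 6*z ≥ -2)) ∧ ((¬(z > -9)) → (∀tot_1. (tot_1 = 0 ∨ buf[3] + 2*tot_1 ≥ 4)))


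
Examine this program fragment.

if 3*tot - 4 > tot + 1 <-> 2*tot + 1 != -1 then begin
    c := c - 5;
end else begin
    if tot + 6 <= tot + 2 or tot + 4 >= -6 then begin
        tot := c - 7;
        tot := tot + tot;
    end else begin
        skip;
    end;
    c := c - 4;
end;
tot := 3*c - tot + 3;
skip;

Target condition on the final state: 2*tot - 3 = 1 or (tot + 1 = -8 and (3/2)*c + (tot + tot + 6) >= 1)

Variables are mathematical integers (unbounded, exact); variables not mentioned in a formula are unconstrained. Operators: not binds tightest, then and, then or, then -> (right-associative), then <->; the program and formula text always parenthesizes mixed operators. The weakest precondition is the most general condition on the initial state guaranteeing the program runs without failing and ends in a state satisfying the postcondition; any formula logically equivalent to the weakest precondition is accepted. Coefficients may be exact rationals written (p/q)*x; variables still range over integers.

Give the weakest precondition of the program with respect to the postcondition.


Working backward. After the program, the postcondition 2*tot - 3 = 1 or (tot + 1 = -8 and (3/2)*c + (tot + tot + 6) >= 1) must hold; in canonical form it is 2*tot = 4 or (tot = -9 and (3/2)*c + 2*tot >= -5).
Before skip: 2*tot = 4 or (tot = -9 and (3/2)*c + 2*tot >= -5)
Before tot := 3*c - tot + 3: 6*c = 2*tot - 2 or (3*c = tot - 12 and (15/2)*c >= 2*tot - 11)
Then branch requires 6*c = 2*tot + 28 or (3*c = tot + 3 and (15/2)*c >= 2*tot + 53/2); else branch requires (tot >= -10 -> (2*c = -6 or (c = -14 and (7/2)*c >= -9))) and ((not (tot >= -10)) -> (6*c = 2*tot + 22 or (3*c = tot and (15/2)*c >= 2*tot + 19))).
Before the if: ((2*tot > 5 <-> 2*tot != -2) -> (6*c = 2*tot + 28 or (3*c = tot + 3 and (15/2)*c >= 2*tot + 53/2))) and ((not (2*tot > 5 <-> 2*tot != -2)) -> ((tot >= -10 -> (2*c = -6 or (c = -14 and (7/2)*c >= -9))) and ((not (tot >= -10)) -> (6*c = 2*tot + 22 or (3*c = tot and (15/2)*c >= 2*tot + 19)))))
Answer: WP = ((2*tot > 5 <-> 2*tot != -2) -> (6*c = 2*tot + 28 or (3*c = tot + 3 and (15/2)*c >= 2*tot + 53/2))) and ((not (2*tot > 5 <-> 2*tot != -2)) -> ((tot >= -10 -> (2*c = -6 or (c = -14 and (7/2)*c >= -9))) and ((not (tot >= -10)) -> (6*c = 2*tot + 22 or (3*c = tot and (15/2)*c >= 2*tot + 19)))))


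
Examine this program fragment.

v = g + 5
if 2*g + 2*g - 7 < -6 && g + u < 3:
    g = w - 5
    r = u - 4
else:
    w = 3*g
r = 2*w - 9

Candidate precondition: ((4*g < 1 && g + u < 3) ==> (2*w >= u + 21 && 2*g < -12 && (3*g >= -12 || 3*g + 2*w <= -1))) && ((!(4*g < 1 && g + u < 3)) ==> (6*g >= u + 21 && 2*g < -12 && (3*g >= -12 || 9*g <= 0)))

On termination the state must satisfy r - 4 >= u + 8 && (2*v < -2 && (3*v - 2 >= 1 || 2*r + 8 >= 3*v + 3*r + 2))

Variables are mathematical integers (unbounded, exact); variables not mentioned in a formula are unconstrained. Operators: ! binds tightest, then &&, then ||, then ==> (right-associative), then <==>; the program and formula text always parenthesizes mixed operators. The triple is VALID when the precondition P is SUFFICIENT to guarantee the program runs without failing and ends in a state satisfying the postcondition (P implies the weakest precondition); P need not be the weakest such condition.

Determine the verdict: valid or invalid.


Working backward. After the program, the postcondition r - 4 >= u + 8 && (2*v < -2 && (3*v - 2 >= 1 || 2*r + 8 >= 3*v + 3*r + 2)) must hold; in canonical form it is r >= u + 12 && 2*v < -2 && (3*v >= 3 || r + 3*v <= 6).
Before r := 2*w - 9: 2*w >= u + 21 && 2*v < -2 && (3*v >= 3 || 3*v + 2*w <= 15)
Then branch requires 2*w >= u + 21 && 2*v < -2 && (3*v >= 3 || 3*v + 2*w <= 15); else branch requires 6*g >= u + 21 && 2*v < -2 && (3*v >= 3 || 6*g + 3*v <= 15).
Before the if: ((4*g < 1 && g + u < 3) ==> (2*w >= u + 21 && 2*v < -2 && (3*v >= 3 || 3*v + 2*w <= 15))) && ((!(4*g < 1 && g + u < 3)) ==> (6*g >= u + 21 && 2*v < -2 && (3*v >= 3 || 6*g + 3*v <= 15)))
Before v := g + 5: ((4*g < 1 && g + u < 3) ==> (2*w >= u + 21 && 2*g < -12 && (3*g >= -12 || 3*g + 2*w <= 0))) && ((!(4*g < 1 && g + u < 3)) ==> (6*g >= u + 21 && 2*g < -12 && (3*g >= -12 || 9*g <= 0)))
The weakest precondition is ((4*g < 1 && g + u < 3) ==> (2*w >= u + 21 && 2*g < -12 && (3*g >= -12 || 3*g + 2*w <= 0))) && ((!(4*g < 1 && g + u < 3)) ==> (6*g >= u + 21 && 2*g < -12 && (3*g >= -12 || 9*g <= 0))).
Check whether ((4*g < 1 && g + u < 3) ==> (2*w >= u + 21 && 2*g < -12 && (3*g >= -12 || 3*g + 2*w <= -1))) && ((!(4*g < 1 && g + u < 3)) ==> (6*g >= u + 21 && 2*g < -12 && (3*g >= -12 || 9*g <= 0))) implies it.
Every state satisfying the precondition satisfies the weakest precondition: the implication holds.
Answer: valid


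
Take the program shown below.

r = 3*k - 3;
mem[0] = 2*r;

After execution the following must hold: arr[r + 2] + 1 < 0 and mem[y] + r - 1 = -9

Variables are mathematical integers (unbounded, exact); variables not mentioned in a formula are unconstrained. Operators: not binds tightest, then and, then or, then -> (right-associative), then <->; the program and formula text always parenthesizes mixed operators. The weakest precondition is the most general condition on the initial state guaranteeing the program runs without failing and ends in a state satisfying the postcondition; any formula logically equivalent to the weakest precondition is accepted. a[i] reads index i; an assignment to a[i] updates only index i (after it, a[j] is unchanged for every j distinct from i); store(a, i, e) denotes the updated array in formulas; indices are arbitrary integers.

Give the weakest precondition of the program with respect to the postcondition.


Working backward. After the program, the postcondition arr[r + 2] + 1 < 0 and mem[y] + r - 1 = -9 must hold; in canonical form it is arr[r + 2] < -1 and mem[y] + r = -8.
Before mem[0] := 2*r: arr[r + 2] < -1 and store(mem, 0, 2*r)[y] + r = -8
Before r := 3*k - 3: arr[3*k - 1] < -1 and store(mem, 0, 6*k - 6)[y] + 3*k = -5
Answer: WP = arr[3*k - 1] < -1 and store(mem, 0, 6*k - 6)[y] + 3*k = -5


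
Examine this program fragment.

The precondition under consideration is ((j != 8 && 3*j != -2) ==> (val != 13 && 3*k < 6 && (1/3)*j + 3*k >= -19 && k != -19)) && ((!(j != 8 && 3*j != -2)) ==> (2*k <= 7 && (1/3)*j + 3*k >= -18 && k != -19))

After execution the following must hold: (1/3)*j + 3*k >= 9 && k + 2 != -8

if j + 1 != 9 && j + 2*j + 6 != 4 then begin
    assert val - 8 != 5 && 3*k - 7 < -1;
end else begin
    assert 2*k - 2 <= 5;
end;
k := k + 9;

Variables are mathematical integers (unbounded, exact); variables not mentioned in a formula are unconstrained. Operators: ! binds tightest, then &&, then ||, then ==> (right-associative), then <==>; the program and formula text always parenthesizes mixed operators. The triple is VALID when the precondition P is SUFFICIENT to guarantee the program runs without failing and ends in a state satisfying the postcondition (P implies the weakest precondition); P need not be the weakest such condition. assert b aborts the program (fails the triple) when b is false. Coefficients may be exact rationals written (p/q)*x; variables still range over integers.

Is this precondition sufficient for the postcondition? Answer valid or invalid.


Working backward. After the program, the postcondition (1/3)*j + 3*k >= 9 && k + 2 != -8 must hold; in canonical form it is (1/3)*j + 3*k >= 9 && k != -10.
Before k := k + 9: (1/3)*j + 3*k >= -18 && k != -19
Then branch requires val != 13 && 3*k < 6 && (1/3)*j + 3*k >= -18 && k != -19; else branch requires 2*k <= 7 && (1/3)*j + 3*k >= -18 && k != -19.
Before the if: ((j != 8 && 3*j != -2) ==> (val != 13 && 3*k < 6 && (1/3)*j + 3*k >= -18 && k != -19)) && ((!(j != 8 && 3*j != -2)) ==> (2*k <= 7 && (1/3)*j + 3*k >= -18 && k != -19))
The weakest precondition is ((j != 8 && 3*j != -2) ==> (val != 13 && 3*k < 6 && (1/3)*j + 3*k >= -18 && k != -19)) && ((!(j != 8 && 3*j != -2)) ==> (2*k <= 7 && (1/3)*j + 3*k >= -18 && k != -19)).
Check whether ((j != 8 && 3*j != -2) ==> (val != 13 && 3*k < 6 && (1/3)*j + 3*k >= -19 && k != -19)) && ((!(j != 8 && 3*j != -2)) ==> (2*k <= 7 && (1/3)*j + 3*k >= -18 && k != -19)) implies it.
Countermodel: at the initial state j = -1, k = -6, val = 14, the precondition holds but the weakest precondition fails.
Answer: invalid


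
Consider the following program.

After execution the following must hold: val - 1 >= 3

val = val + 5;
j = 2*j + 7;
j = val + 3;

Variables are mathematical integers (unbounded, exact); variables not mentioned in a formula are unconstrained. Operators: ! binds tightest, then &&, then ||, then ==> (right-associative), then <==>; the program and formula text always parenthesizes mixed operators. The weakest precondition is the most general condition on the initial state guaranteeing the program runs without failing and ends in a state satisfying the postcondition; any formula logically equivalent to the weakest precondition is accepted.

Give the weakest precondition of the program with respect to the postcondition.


Working backward. After the program, the postcondition val - 1 >= 3 must hold; in canonical form it is val >= 4.
Before j := val + 3: val >= 4
Before j := 2*j + 7: val >= 4
Before val := val + 5: val >= -1
Answer: WP = val >= -1


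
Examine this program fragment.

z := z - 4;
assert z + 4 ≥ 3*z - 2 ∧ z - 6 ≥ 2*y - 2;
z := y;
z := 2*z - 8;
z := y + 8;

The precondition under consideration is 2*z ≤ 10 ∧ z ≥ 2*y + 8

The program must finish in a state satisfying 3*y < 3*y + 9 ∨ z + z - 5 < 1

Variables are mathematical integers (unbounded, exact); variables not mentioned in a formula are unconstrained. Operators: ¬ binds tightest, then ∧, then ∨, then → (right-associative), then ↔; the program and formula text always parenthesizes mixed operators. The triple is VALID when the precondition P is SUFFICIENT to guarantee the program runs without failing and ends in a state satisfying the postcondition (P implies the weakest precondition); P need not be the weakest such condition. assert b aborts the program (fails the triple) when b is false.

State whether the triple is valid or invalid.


Working backward. After the program, the postcondition 3*y < 3*y + 9 ∨ z + z - 5 < 1 must hold; in canonical form it is true.
Before z := y + 8: true
Before z := 2*z - 8: true
Before z := y: true
Before assert z + 4 ≥ 3*z - 2 ∧ z - 6 ≥ 2*y - 2: 2*z ≤ 6 ∧ z ≥ 2*y + 4
Before z := z - 4: 2*z ≤ 14 ∧ z ≥ 2*y + 8
The weakest precondition is 2*z ≤ 14 ∧ z ≥ 2*y + 8.
Check whether 2*z ≤ 10 ∧ z ≥ 2*y + 8 implies it.
Every state satisfying the precondition satisfies the weakest precondition: the implication holds.
Answer: valid


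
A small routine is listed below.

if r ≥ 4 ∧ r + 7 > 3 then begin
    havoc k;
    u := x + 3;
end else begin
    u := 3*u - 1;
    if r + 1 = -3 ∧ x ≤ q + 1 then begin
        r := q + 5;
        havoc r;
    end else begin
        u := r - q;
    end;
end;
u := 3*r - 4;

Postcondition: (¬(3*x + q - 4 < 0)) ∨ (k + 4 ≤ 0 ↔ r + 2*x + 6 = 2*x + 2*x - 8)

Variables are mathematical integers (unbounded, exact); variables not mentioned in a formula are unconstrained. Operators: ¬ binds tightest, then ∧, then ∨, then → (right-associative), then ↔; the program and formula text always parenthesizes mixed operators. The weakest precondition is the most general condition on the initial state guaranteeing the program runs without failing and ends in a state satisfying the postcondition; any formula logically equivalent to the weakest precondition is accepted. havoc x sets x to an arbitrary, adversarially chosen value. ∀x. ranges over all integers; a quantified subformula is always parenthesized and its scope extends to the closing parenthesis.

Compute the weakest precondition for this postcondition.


Working backward. After the program, the postcondition (¬(3*x + q - 4 < 0)) ∨ (k + 4 ≤ 0 ↔ r + 2*x + 6 = 2*x + 2*x - 8) must hold; in canonical form it is (¬(q + 3*x < 4)) ∨ (k ≤ -4 ↔ r = 2*x - 14).
Before u := 3*r - 4: (¬(q + 3*x < 4)) ∨ (k ≤ -4 ↔ r = 2*x - 14)
Then branch requires ∀k_1. ((¬(q + 3*x < 4)) ∨ (k_1 ≤ -4 ↔ r = 2*x - 14)); else branch requires ((r = -4 ∧ x ≤ q + 1) → (∀r_1. ((¬(q + 3*x < 4)) ∨ (k ≤ -4 ↔ r_1 = 2*x - 14)))) ∧ ((¬(r = -4 ∧ x ≤ q + 1)) → ((¬(q + 3*x < 4)) ∨ (k ≤ -4 ↔ r = 2*x - 14))).
Before the if: ((r ≥ 4 ∧ r > -4) → (∀k_1. ((¬(q + 3*x < 4)) ∨ (k_1 ≤ -4 ↔ r = 2*x - 14)))) ∧ ((¬(r ≥ 4 ∧ r > -4)) → (((r = -4 ∧ x ≤ q + 1) → (∀r_1. ((¬(q + 3*x < 4)) ∨ (k ≤ -4 ↔ r_1 = 2*x - 14)))) ∧ ((¬(r = -4 ∧ x ≤ q + 1)) → ((¬(q + 3*x < 4)) ∨ (k ≤ -4 ↔ r = 2*x - 14)))))
Answer: WP = ((r ≥ 4 ∧ r > -4) → (∀k_1. ((¬(q + 3*x < 4)) ∨ (k_1 ≤ -4 ↔ r = 2*x - 14)))) ∧ ((¬(r ≥ 4 ∧ r > -4)) → (((r = -4 ∧ x ≤ q + 1) → (∀r_1. ((¬(q + 3*x < 4)) ∨ (k ≤ -4 ↔ r_1 = 2*x - 14)))) ∧ ((¬(r = -4 ∧ x ≤ q + 1)) → ((¬(q + 3*x < 4)) ∨ (k ≤ -4 ↔ r = 2*x - 14)))))


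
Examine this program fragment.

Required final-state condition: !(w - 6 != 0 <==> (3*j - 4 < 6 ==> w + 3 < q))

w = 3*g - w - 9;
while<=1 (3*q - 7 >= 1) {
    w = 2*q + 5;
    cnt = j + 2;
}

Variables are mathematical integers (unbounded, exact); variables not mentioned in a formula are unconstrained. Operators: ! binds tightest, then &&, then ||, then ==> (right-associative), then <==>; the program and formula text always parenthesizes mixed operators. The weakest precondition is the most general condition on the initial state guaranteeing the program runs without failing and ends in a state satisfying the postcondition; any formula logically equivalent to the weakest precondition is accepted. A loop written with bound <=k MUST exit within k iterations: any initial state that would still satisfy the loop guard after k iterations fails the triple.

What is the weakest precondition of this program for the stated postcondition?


Working backward. After the program, the postcondition !(w - 6 != 0 <==> (3*j - 4 < 6 ==> w + 3 < q)) must hold; in canonical form it is !(w != 6 <==> (3*j < 10 ==> w < q - 3)).
Before the loop (bound <=1), unroll the exhaustion recursion (WP_0 = exit-now case; WP_j = one more guarded iteration, up to j = 1):
  WP_0: (!(3*q >= 8)) && (!(w != 6 <==> (3*j < 10 ==> w < q - 3)))
  WP_1: (3*q >= 8 ==> ((!(3*q >= 8)) && (!(2*q != 1 <==> (3*j < 10 ==> q < -8))))) && ((!(3*q >= 8)) ==> (!(w != 6 <==> (3*j < 10 ==> w < q - 3))))
So before the loop: (3*q >= 8 ==> ((!(3*q >= 8)) && (!(2*q != 1 <==> (3*j < 10 ==> q < -8))))) && ((!(3*q >= 8)) ==> (!(w != 6 <==> (3*j < 10 ==> w < q - 3))))
Before w := 3*g - w - 9: (3*q >= 8 ==> ((!(3*q >= 8)) && (!(2*q != 1 <==> (3*j < 10 ==> q < -8))))) && ((!(3*q >= 8)) ==> (!(3*g != w + 15 <==> (3*j < 10 ==> 3*g < q + w + 6))))
Answer: WP = (3*q >= 8 ==> ((!(3*q >= 8)) && (!(2*q != 1 <==> (3*j < 10 ==> q < -8))))) && ((!(3*q >= 8)) ==> (!(3*g != w + 15 <==> (3*j < 10 ==> 3*g < q + w + 6))))


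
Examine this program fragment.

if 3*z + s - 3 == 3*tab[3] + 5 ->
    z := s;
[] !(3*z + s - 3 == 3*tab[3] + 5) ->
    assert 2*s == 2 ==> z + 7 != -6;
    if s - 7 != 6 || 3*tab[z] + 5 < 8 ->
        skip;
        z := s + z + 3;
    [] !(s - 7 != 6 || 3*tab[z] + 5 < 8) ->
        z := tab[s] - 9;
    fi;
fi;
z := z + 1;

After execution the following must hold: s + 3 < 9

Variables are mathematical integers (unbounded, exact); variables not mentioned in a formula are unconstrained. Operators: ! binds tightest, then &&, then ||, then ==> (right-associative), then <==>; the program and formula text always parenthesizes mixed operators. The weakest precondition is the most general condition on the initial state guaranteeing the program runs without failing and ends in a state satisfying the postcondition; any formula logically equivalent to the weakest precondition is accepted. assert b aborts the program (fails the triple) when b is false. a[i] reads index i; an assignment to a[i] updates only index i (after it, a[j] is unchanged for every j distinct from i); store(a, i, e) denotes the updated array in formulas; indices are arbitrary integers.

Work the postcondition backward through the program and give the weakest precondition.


Working backward. After the program, the postcondition s + 3 < 9 must hold; in canonical form it is s < 6.
Before z := z + 1: s < 6
Then branch requires s < 6; else branch requires (2*s == 2 ==> z != -13) && ((s != 13 || 3*tab[z] < 3) ==> s < 6) && ((!(s != 13 || 3*tab[z] < 3)) ==> s < 6).
Before the if: (s + 3*z == 3*tab[3] + 8 ==> s < 6) && ((!(s + 3*z == 3*tab[3] + 8)) ==> ((2*s == 2 ==> z != -13) && ((s != 13 || 3*tab[z] < 3) ==> s < 6) && ((!(s != 13 || 3*tab[z] < 3)) ==> s < 6)))
Answer: WP = (s + 3*z == 3*tab[3] + 8 ==> s < 6) && ((!(s + 3*z == 3*tab[3] + 8)) ==> ((2*s == 2 ==> z != -13) && ((s != 13 || 3*tab[z] < 3) ==> s < 6) && ((!(s != 13 || 3*tab[z] < 3)) ==> s < 6)))


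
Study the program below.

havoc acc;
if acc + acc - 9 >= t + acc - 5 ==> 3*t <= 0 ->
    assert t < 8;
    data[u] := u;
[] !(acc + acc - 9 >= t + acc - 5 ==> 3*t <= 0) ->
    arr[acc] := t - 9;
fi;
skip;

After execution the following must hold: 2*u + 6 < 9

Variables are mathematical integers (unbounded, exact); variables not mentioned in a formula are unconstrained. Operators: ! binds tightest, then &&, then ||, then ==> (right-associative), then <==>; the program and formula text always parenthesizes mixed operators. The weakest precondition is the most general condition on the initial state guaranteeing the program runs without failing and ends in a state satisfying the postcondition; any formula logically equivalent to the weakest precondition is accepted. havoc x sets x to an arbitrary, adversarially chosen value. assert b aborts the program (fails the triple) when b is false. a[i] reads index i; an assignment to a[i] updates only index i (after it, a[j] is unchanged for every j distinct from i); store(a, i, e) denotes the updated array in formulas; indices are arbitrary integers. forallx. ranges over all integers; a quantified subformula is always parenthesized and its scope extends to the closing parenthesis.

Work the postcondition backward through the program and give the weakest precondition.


Working backward. After the program, the postcondition 2*u + 6 < 9 must hold; in canonical form it is 2*u < 3.
Before skip: 2*u < 3
Then branch requires t < 8 && 2*u < 3; else branch requires 2*u < 3.
Before the if: ((acc >= t + 4 ==> 3*t <= 0) ==> (t < 8 && 2*u < 3)) && ((!(acc >= t + 4 ==> 3*t <= 0)) ==> 2*u < 3)
Before havoc acc: forall acc_1. (((acc_1 >= t + 4 ==> 3*t <= 0) ==> (t < 8 && 2*u < 3)) && ((!(acc_1 >= t + 4 ==> 3*t <= 0)) ==> 2*u < 3))
Answer: WP = forall acc_1. (((acc_1 >= t + 4 ==> 3*t <= 0) ==> (t < 8 && 2*u < 3)) && ((!(acc_1 >= t + 4 ==> 3*t <= 0)) ==> 2*u < 3))


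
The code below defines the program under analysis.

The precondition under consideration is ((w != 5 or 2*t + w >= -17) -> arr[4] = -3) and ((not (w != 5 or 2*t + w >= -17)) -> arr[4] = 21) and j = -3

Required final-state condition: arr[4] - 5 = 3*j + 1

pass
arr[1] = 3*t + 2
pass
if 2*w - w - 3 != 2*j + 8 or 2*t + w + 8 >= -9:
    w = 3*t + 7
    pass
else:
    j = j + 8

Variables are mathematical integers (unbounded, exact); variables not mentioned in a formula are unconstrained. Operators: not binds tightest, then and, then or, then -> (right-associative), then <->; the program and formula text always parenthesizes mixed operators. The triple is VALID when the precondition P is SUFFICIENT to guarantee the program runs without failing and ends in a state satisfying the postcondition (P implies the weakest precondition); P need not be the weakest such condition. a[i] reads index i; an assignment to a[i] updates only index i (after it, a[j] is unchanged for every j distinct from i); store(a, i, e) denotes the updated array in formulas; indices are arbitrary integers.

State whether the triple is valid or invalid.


Working backward. After the program, the postcondition arr[4] - 5 = 3*j + 1 must hold; in canonical form it is arr[4] = 3*j + 6.
Then branch requires arr[4] = 3*j + 6; else branch requires arr[4] = 3*j + 30.
Before the if: ((w != 2*j + 11 or 2*t + w >= -17) -> arr[4] = 3*j + 6) and ((not (w != 2*j + 11 or 2*t + w >= -17)) -> arr[4] = 3*j + 30)
Before skip: ((w != 2*j + 11 or 2*t + w >= -17) -> arr[4] = 3*j + 6) and ((not (w != 2*j + 11 or 2*t + w >= -17)) -> arr[4] = 3*j + 30)
Before arr[1] := 3*t + 2: ((w != 2*j + 11 or 2*t + w >= -17) -> arr[4] = 3*j + 6) and ((not (w != 2*j + 11 or 2*t + w >= -17)) -> arr[4] = 3*j + 30)
Before skip: ((w != 2*j + 11 or 2*t + w >= -17) -> arr[4] = 3*j + 6) and ((not (w != 2*j + 11 or 2*t + w >= -17)) -> arr[4] = 3*j + 30)
The weakest precondition is ((w != 2*j + 11 or 2*t + w >= -17) -> arr[4] = 3*j + 6) and ((not (w != 2*j + 11 or 2*t + w >= -17)) -> arr[4] = 3*j + 30).
Check whether ((w != 5 or 2*t + w >= -17) -> arr[4] = -3) and ((not (w != 5 or 2*t + w >= -17)) -> arr[4] = 21) and j = -3 implies it.
Every state satisfying the precondition satisfies the weakest precondition: the implication holds.
Answer: valid


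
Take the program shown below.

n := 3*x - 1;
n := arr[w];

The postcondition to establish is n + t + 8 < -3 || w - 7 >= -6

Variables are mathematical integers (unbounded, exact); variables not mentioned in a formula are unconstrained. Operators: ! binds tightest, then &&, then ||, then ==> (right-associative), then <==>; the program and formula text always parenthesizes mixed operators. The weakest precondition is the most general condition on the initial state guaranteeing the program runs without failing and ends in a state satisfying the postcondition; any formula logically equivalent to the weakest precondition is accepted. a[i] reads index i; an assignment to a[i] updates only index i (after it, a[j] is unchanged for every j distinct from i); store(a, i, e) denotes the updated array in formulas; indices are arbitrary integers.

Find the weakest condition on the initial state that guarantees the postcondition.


Working backward. After the program, the postcondition n + t + 8 < -3 || w - 7 >= -6 must hold; in canonical form it is n + t < -11 || w >= 1.
Before n := arr[w]: arr[w] + t < -11 || w >= 1
Before n := 3*x - 1: arr[w] + t < -11 || w >= 1
Answer: WP = arr[w] + t < -11 || w >= 1


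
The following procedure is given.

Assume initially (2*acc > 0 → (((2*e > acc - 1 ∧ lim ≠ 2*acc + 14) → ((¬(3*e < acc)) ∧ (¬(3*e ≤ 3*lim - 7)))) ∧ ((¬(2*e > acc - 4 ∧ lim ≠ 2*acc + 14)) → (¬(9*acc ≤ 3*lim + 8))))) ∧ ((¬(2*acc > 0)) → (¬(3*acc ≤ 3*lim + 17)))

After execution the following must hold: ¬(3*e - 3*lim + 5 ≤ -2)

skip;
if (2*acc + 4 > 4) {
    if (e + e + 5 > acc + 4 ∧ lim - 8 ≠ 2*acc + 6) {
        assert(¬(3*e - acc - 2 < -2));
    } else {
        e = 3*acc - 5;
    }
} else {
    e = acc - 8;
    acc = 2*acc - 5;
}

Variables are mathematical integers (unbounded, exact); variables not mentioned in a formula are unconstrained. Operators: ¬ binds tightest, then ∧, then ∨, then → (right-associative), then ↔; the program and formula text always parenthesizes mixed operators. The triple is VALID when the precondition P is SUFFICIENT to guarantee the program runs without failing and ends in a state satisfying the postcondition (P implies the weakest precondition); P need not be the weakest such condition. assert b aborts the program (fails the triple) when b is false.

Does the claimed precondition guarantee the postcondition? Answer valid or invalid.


Working backward. After the program, the postcondition ¬(3*e - 3*lim + 5 ≤ -2) must hold; in canonical form it is ¬(3*e ≤ 3*lim - 7).
Then branch requires ((2*e > acc - 1 ∧ lim ≠ 2*acc + 14) → ((¬(3*e < acc)) ∧ (¬(3*e ≤ 3*lim - 7)))) ∧ ((¬(2*e > acc - 1 ∧ lim ≠ 2*acc + 14)) → (¬(9*acc ≤ 3*lim + 8))); else branch requires ¬(3*acc ≤ 3*lim + 17).
Before the if: (2*acc > 0 → (((2*e > acc - 1 ∧ lim ≠ 2*acc + 14) → ((¬(3*e < acc)) ∧ (¬(3*e ≤ 3*lim - 7)))) ∧ ((¬(2*e > acc - 1 ∧ lim ≠ 2*acc + 14)) → (¬(9*acc ≤ 3*lim + 8))))) ∧ ((¬(2*acc > 0)) → (¬(3*acc ≤ 3*lim + 17)))
Before skip: (2*acc > 0 → (((2*e > acc - 1 ∧ lim ≠ 2*acc + 14) → ((¬(3*e < acc)) ∧ (¬(3*e ≤ 3*lim - 7)))) ∧ ((¬(2*e > acc - 1 ∧ lim ≠ 2*acc + 14)) → (¬(9*acc ≤ 3*lim + 8))))) ∧ ((¬(2*acc > 0)) → (¬(3*acc ≤ 3*lim + 17)))
The weakest precondition is (2*acc > 0 → (((2*e > acc - 1 ∧ lim ≠ 2*acc + 14) → ((¬(3*e < acc)) ∧ (¬(3*e ≤ 3*lim - 7)))) ∧ ((¬(2*e > acc - 1 ∧ lim ≠ 2*acc + 14)) → (¬(9*acc ≤ 3*lim + 8))))) ∧ ((¬(2*acc > 0)) → (¬(3*acc ≤ 3*lim + 17))).
Check whether (2*acc > 0 → (((2*e > acc - 1 ∧ lim ≠ 2*acc + 14) → ((¬(3*e < acc)) ∧ (¬(3*e ≤ 3*lim - 7)))) ∧ ((¬(2*e > acc - 4 ∧ lim ≠ 2*acc + 14)) → (¬(9*acc ≤ 3*lim + 8))))) ∧ ((¬(2*acc > 0)) → (¬(3*acc ≤ 3*lim + 17))) implies it.
Countermodel: at the initial state acc = 1, e = 0, lim = 1, the precondition holds but the weakest precondition fails.
Answer: invalid


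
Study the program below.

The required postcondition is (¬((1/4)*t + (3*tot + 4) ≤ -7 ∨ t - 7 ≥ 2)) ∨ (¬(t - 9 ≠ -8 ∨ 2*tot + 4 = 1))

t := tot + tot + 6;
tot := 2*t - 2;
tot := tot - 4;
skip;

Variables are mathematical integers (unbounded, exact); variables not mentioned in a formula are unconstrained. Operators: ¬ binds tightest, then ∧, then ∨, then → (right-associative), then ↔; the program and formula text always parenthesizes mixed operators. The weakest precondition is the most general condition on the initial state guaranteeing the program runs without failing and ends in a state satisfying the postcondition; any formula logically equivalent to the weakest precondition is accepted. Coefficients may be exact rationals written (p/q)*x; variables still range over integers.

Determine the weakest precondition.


Working backward. After the program, the postcondition (¬((1/4)*t + (3*tot + 4) ≤ -7 ∨ t - 7 ≥ 2)) ∨ (¬(t - 9 ≠ -8 ∨ 2*tot + 4 = 1)) must hold; in canonical form it is (¬((1/4)*t + 3*tot ≤ -11 ∨ t ≥ 9)) ∨ (¬(t ≠ 1 ∨ 2*tot = -3)).
Before skip: (¬((1/4)*t + 3*tot ≤ -11 ∨ t ≥ 9)) ∨ (¬(t ≠ 1 ∨ 2*tot = -3))
Before tot := tot - 4: (¬((1/4)*t + 3*tot ≤ 1 ∨ t ≥ 9)) ∨ (¬(t ≠ 1 ∨ 2*tot = 5))
Before tot := 2*t - 2: (¬((25/4)*t ≤ 7 ∨ t ≥ 9)) ∨ (¬(t ≠ 1 ∨ 4*t = 9))
Before t := tot + tot + 6: (¬((25/2)*tot ≤ -61/2 ∨ 2*tot ≥ 3)) ∨ (¬(2*tot ≠ -5 ∨ 8*tot = -15))
Answer: WP = (¬((25/2)*tot ≤ -61/2 ∨ 2*tot ≥ 3)) ∨ (¬(2*tot ≠ -5 ∨ 8*tot = -15))


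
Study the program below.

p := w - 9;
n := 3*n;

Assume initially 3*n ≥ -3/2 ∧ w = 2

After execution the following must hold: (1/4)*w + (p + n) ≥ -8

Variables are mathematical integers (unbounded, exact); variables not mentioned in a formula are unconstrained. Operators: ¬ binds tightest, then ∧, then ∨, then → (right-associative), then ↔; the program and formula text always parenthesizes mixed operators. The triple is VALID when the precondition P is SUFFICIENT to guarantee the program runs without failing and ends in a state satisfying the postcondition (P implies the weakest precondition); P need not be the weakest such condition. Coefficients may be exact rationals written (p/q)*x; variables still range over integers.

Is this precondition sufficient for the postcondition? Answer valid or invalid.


Working backward. After the program, the postcondition (1/4)*w + (p + n) ≥ -8 must hold; in canonical form it is n + p + (1/4)*w ≥ -8.
Before n := 3*n: 3*n + p + (1/4)*w ≥ -8
Before p := w - 9: 3*n + (5/4)*w ≥ 1
The weakest precondition is 3*n + (5/4)*w ≥ 1.
Check whether 3*n ≥ -3/2 ∧ w = 2 implies it.
Every state satisfying the precondition satisfies the weakest precondition: the implication holds.
Answer: valid


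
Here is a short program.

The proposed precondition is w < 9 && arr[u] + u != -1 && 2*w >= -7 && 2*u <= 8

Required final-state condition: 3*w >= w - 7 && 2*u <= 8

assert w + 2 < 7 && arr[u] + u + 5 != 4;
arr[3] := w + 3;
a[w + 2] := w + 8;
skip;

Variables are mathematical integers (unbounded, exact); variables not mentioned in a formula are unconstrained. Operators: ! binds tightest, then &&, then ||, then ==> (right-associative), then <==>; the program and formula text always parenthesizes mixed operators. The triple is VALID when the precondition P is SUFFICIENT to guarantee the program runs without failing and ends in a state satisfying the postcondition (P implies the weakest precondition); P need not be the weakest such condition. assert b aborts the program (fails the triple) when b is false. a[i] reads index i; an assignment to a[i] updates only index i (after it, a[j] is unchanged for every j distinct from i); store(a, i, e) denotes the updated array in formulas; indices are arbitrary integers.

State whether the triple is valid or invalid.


Working backward. After the program, the postcondition 3*w >= w - 7 && 2*u <= 8 must hold; in canonical form it is 2*w >= -7 && 2*u <= 8.
Before skip: 2*w >= -7 && 2*u <= 8
Before a[w + 2] := w + 8: 2*w >= -7 && 2*u <= 8
Before arr[3] := w + 3: 2*w >= -7 && 2*u <= 8
Before assert w + 2 < 7 && arr[u] + u + 5 != 4: w < 5 && arr[u] + u != -1 && 2*w >= -7 && 2*u <= 8
The weakest precondition is w < 5 && arr[u] + u != -1 && 2*w >= -7 && 2*u <= 8.
Check whether w < 9 && arr[u] + u != -1 && 2*w >= -7 && 2*u <= 8 implies it.
Countermodel: at the initial state arr = {[4] = -4, elsewhere -4}, u = 4, w = 5, the precondition holds but the weakest precondition fails.
Answer: invalid


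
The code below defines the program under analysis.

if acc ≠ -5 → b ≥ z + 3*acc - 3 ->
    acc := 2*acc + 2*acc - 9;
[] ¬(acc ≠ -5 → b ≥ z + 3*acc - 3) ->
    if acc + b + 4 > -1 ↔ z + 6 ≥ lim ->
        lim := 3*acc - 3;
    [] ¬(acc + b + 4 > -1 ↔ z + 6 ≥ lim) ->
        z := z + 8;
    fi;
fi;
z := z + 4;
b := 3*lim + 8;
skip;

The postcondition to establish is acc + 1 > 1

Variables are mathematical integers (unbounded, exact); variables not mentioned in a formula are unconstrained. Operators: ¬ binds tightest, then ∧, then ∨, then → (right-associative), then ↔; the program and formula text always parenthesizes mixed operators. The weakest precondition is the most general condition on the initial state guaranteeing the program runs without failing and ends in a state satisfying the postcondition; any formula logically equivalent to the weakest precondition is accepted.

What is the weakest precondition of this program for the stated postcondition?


Working backward. After the program, the postcondition acc + 1 > 1 must hold; in canonical form it is acc > 0.
Before skip: acc > 0
Before b := 3*lim + 8: acc > 0
Before z := z + 4: acc > 0
Then branch requires 4*acc > 9; else branch requires ((acc + b > -5 ↔ z ≥ lim - 6) → acc > 0) ∧ ((¬(acc + b > -5 ↔ z ≥ lim - 6)) → acc > 0).
Before the if: ((acc ≠ -5 → b ≥ 3*acc + z - 3) → 4*acc > 9) ∧ ((¬(acc ≠ -5 → b ≥ 3*acc + z - 3)) → (((acc + b > -5 ↔ z ≥ lim - 6) → acc > 0) ∧ ((¬(acc + b > -5 ↔ z ≥ lim - 6)) → acc > 0)))
Answer: WP = ((acc ≠ -5 → b ≥ 3*acc + z - 3) → 4*acc > 9) ∧ ((¬(acc ≠ -5 → b ≥ 3*acc + z - 3)) → (((acc + b > -5 ↔ z ≥ lim - 6) → acc > 0) ∧ ((¬(acc + b > -5 ↔ z ≥ lim - 6)) → acc > 0)))


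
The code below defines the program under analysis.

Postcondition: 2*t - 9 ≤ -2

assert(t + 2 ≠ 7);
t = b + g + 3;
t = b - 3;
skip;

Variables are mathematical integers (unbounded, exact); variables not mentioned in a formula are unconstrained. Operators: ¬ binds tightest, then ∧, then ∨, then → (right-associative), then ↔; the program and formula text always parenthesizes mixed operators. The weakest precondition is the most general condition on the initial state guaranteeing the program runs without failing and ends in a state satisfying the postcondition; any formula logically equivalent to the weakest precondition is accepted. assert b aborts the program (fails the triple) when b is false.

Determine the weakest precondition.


Working backward. After the program, the postcondition 2*t - 9 ≤ -2 must hold; in canonical form it is 2*t ≤ 7.
Before skip: 2*t ≤ 7
Before t := b - 3: 2*b ≤ 13
Before t := b + g + 3: 2*b ≤ 13
Before assert t + 2 ≠ 7: t ≠ 5 ∧ 2*b ≤ 13
Answer: WP = t ≠ 5 ∧ 2*b ≤ 13


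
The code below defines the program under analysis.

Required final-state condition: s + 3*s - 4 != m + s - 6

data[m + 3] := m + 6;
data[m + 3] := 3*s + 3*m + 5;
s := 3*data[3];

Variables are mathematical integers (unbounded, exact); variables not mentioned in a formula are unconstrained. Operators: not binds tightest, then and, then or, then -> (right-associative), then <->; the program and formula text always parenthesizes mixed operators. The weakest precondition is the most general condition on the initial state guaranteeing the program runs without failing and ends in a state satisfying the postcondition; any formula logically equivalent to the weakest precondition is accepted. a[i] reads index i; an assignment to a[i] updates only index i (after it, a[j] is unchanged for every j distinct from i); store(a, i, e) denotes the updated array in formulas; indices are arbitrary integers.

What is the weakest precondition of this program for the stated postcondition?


Working backward. After the program, the postcondition s + 3*s - 4 != m + s - 6 must hold; in canonical form it is 3*s != m - 2.
Before s := 3*data[3]: 9*data[3] != m - 2
Before data[m + 3] := 3*s + 3*m + 5: 9*store(data, m + 3, 3*m + 3*s + 5)[3] != m - 2
Before data[m + 3] := m + 6: 9*store(store(data, m + 3, m + 6), m + 3, 3*m + 3*s + 5)[3] != m - 2
Answer: WP = 9*store(store(data, m + 3, m + 6), m + 3, 3*m + 3*s + 5)[3] != m - 2


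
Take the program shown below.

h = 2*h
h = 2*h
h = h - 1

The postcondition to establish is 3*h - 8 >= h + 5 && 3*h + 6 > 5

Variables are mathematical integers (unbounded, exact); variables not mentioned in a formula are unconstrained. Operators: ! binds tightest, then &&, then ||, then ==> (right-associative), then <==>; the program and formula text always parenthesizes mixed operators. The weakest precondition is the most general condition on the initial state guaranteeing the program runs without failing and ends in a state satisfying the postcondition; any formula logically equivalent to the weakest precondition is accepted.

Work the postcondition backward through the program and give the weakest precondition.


Working backward. After the program, the postcondition 3*h - 8 >= h + 5 && 3*h + 6 > 5 must hold; in canonical form it is 2*h >= 13 && 3*h > -1.
Before h := h - 1: 2*h >= 15 && 3*h > 2
Before h := 2*h: 4*h >= 15 && 6*h > 2
Before h := 2*h: 8*h >= 15 && 12*h > 2
Answer: WP = 8*h >= 15 && 12*h > 2


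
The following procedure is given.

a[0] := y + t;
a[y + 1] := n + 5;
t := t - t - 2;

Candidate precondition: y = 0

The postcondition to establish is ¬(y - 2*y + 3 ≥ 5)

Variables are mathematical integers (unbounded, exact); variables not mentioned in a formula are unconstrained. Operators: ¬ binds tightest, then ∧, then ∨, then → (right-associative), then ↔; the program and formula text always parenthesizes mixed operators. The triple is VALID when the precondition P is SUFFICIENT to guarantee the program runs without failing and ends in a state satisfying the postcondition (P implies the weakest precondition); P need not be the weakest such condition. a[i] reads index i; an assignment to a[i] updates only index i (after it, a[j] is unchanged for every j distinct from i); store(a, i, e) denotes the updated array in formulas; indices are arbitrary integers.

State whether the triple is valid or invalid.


Working backward. After the program, the postcondition ¬(y - 2*y + 3 ≥ 5) must hold; in canonical form it is ¬(y ≤ -2).
Before t := t - t - 2: ¬(y ≤ -2)
Before a[y + 1] := n + 5: ¬(y ≤ -2)
Before a[0] := y + t: ¬(y ≤ -2)
The weakest precondition is ¬(y ≤ -2).
Check whether y = 0 implies it.
Every state satisfying the precondition satisfies the weakest precondition: the implication holds.
Answer: valid


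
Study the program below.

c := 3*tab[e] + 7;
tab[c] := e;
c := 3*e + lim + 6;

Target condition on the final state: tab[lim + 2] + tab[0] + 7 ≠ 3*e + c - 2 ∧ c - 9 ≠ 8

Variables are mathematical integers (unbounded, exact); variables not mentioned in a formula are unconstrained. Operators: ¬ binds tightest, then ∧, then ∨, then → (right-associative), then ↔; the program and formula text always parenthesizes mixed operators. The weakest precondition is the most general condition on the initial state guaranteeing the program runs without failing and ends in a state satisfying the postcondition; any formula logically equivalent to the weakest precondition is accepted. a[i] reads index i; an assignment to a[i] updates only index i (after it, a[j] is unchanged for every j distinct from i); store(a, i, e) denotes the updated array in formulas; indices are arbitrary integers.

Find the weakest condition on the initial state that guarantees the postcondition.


Working backward. After the program, the postcondition tab[lim + 2] + tab[0] + 7 ≠ 3*e + c - 2 ∧ c - 9 ≠ 8 must hold; in canonical form it is tab[lim + 2] + tab[0] ≠ c + 3*e - 9 ∧ c ≠ 17.
Before c := 3*e + lim + 6: tab[lim + 2] + tab[0] ≠ 6*e + lim - 3 ∧ 3*e + lim ≠ 11
Before tab[c] := e: store(tab, c, e)[lim + 2] + store(tab, c, e)[0] ≠ 6*e + lim - 3 ∧ 3*e + lim ≠ 11
Before c := 3*tab[e] + 7: store(tab, 3*tab[e] + 7, e)[lim + 2] + store(tab, 3*tab[e] + 7, e)[0] ≠ 6*e + lim - 3 ∧ 3*e + lim ≠ 11
Answer: WP = store(tab, 3*tab[e] + 7, e)[lim + 2] + store(tab, 3*tab[e] + 7, e)[0] ≠ 6*e + lim - 3 ∧ 3*e + lim ≠ 11


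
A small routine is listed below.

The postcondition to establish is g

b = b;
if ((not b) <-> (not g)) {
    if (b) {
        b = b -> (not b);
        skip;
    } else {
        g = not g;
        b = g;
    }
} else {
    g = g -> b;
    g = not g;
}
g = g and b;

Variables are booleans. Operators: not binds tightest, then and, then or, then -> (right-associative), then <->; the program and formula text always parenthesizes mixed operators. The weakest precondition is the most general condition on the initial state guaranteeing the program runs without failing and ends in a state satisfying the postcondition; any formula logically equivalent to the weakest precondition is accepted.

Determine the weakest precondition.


Working backward. After the program, g must hold.
Before g := g and b: g and b
Then branch requires (b -> (g and (b -> (not b)))) and ((not b) -> (not g)); else branch requires (not (g -> b)) and b.
Before the if: (((not b) <-> (not g)) -> ((b -> (g and (b -> (not b)))) and ((not b) -> (not g)))) and ((not ((not b) <-> (not g))) -> ((not (g -> b)) and b))
Before b := b: (((not b) <-> (not g)) -> ((b -> (g and (b -> (not b)))) and ((not b) -> (not g)))) and ((not ((not b) <-> (not g))) -> ((not (g -> b)) and b))
Answer: WP = (((not b) <-> (not g)) -> ((b -> (g and (b -> (not b)))) and ((not b) -> (not g)))) and ((not ((not b) <-> (not g))) -> ((not (g -> b)) and b))
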